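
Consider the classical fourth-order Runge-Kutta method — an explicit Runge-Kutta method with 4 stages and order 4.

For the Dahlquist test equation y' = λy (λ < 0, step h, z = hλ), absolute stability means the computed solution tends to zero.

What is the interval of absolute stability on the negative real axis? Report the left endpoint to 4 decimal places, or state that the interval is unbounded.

z∈(-2.7853,0).

Test eqn y'=λy, z=hλ:
  order 4, 4-stage ⇒ R(z)=1+z+z^2/2+z^3/6+z^4/24
  (e.g. R(-0.78)=0.46053, |R|=0.46053)

Need |R(x)|<1, x<0.
x=-0.78: |R|=0.4605
|R(-3.08)|=1.5432 |R(-3.06)|=1.4996 |R(-2.49)|=0.6387
Bisect:
  x_lo=-3.3926 |R|=2.3741  x_hi=-0.1643 |R|=0.8485
  mid=-1.77847 |R|=0.28232 →hi
  mid=-2.58554 |R|=0.73830 →hi
  mid=-2.98908 |R|=1.35331 →lo
  mid=-2.78731 |R|=1.00304 →lo
  mid=-2.68643 |R|=0.86089 →hi
  mid=-2.73687 |R|=0.92941 →hi
  mid=-2.76209 |R|=0.96558 →hi
  mid=-2.77470 |R|=0.98415 →hi
  mid=-2.78101 |R|=0.99355 →hi
  mid=-2.78416 |R|=0.99829 →hi
  ...
  [-2.78534,-2.78514] ⇒ x*=-2.7853
Stable set (-2.7853, 0).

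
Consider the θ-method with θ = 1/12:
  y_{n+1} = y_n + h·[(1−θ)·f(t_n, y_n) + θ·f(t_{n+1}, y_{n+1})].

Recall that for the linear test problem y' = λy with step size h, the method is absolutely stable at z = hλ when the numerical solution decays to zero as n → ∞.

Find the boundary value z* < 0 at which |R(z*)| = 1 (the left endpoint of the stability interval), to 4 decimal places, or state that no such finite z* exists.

With y'=λy (z=hλ):
  y_{n+1} = y_n + z·[11/12·y_n + 1/12·y_{n+1}] ⇒ (1 − 1/12z)y_{n+1} = (1 + 11/12z)y_n
  Hence R(z) = (1 + 11/12z)/(1 − 1/12z).

Solve |R(x)|<1 on ℝ⁻.
x=-1.37: |R|=0.2296
R=−1: 1+11/12x = −1+1/12x ⇒ -5/6x=2 ⇒ x=2/(-5/6)=-2.4000
Confirm numerically:
  x=-2.252: |R|=0.89615 <1
  x=-1.704: |R|=0.49212 <1
  x=-1.665: |R|=0.46213 <1
  x=-1.522: |R|=0.35069 <1
  x=-2.796: |R|=1.26764 >1
  x=-2.618: |R|=1.14913 >1
So |R|<1 on (-2.4000, 0).

z* = -2.4000.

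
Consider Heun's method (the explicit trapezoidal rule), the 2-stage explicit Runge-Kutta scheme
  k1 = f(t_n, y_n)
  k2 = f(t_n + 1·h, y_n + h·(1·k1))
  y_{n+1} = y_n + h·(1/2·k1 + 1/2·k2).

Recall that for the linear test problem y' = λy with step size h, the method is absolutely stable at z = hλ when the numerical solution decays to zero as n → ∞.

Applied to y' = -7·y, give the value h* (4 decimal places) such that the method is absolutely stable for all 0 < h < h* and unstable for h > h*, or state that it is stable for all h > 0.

(-2.0000,0); λ=-7 ⇒ h* = 0.2857.

With y'=λy (z=hλ):
  order 2, 2-stage ⇒ R(z)=1+z+z^2/2
  (e.g. R(-0.59)=0.58405, |R|=0.58405)

Need |R(x)|<1, x<0.
x=-0.59: |R|=0.5840
|R(-2.09)|=1.0940 |R(-1.69)|=0.7380 |R(-1.29)|=0.5421
Bisect:
  x_lo=-2.6203 |R|=1.8127  x_hi=-0.3326 |R|=0.7227
  mid=-1.47643 |R|=0.61349 →hi
  mid=-2.04837 |R|=1.04954 →lo
  mid=-1.76240 |R|=0.79063 →hi
  mid=-1.90539 |R|=0.90986 →hi
  mid=-1.97688 |R|=0.97715 →hi
  mid=-2.01263 |R|=1.01271 →lo
  mid=-1.99475 |R|=0.99477 →hi
  mid=-2.00369 |R|=1.00370 →lo
  ...
  [-2.00006,-1.99992] ⇒ x*=-2.0000
Stable set (-2.0000, 0).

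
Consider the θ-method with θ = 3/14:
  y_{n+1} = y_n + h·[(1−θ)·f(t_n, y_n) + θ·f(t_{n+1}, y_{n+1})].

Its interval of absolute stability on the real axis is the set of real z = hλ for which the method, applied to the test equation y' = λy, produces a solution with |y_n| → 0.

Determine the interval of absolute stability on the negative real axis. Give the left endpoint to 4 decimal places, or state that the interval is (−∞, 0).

(-3.5000, 0).

With y'=λy (z=hλ):
  y_{n+1} = y_n + z·[11/14·y_n + 3/14·y_{n+1}] ⇒ (1 − 3/14z)y_{n+1} = (1 + 11/14z)y_n
  Hence R(z) = (1 + 11/14z)/(1 − 3/14z).

Find x<0 with |R(x)|<1.
x=-0.43: |R|=0.6063
R=−1: 1+11/14x = −1+3/14x ⇒ -4/7x=2 ⇒ x=2/(-4/7)=-3.5000
Confirm numerically:
  x=-3.033: |R|=0.83826 <1
  x=-2.484: |R|=0.62111 <1
  x=-1.962: |R|=0.38127 <1
  x=-1.843: |R|=0.32121 <1
  x=-3.980: |R|=1.14803 >1
  x=-3.832: |R|=1.10417 >1
  x=-3.703: |R|=1.06468 >1
Interval (-3.5000, 0).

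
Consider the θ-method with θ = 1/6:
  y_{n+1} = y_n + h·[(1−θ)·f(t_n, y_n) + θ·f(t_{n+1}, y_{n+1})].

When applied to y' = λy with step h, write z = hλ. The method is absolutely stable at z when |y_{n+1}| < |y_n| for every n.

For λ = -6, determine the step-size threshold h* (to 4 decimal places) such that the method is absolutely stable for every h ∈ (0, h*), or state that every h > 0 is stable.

Test eqn y'=λy, z=hλ:
  y_{n+1} = y_n + z·[5/6·y_n + 1/6·y_{n+1}] ⇒ (1 − 1/6z)y_{n+1} = (1 + 5/6z)y_n
  ⇒ R(z) = (1 + 5/6z)/(1 − 1/6z).

Need |R(x)|<1, x<0.
x=-0.69: |R|=0.3812
R=−1: 1+5/6x = −1+1/6x ⇒ -2/3x=2 ⇒ x=2/(-2/3)=-3.0000
Confirm numerically:
  x=-2.518: |R|=0.77366 <1
  x=-1.914: |R|=0.45110 <1
  x=-1.885: |R|=0.43437 <1
  x=-1.695: |R|=0.32164 <1
  x=-3.425: |R|=1.18037 >1
  x=-3.380: |R|=1.16205 >1
  x=-3.050: |R|=1.02210 >1
Stable set (-3.0000, 0).

(-3.0000,0); λ=-6 ⇒ h* = (3)/6 = 0.5000.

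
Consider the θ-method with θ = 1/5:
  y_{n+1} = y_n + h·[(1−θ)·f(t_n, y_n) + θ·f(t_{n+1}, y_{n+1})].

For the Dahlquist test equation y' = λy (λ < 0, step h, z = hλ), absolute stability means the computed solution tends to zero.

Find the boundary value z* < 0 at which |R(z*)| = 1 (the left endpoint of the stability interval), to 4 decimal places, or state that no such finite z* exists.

z* = -3.3333.

On y'=λy, z=hλ:
  y_{n+1} = y_n + z·[4/5·y_n + 1/5·y_{n+1}] ⇒ (1 − 1/5z)y_{n+1} = (1 + 4/5z)y_n
  Hence R(z) = (1 + 4/5z)/(1 − 1/5z).

Solve |R(x)|<1 on ℝ⁻.
x=-1.43: |R|=0.1120
R=−1: 1+4/5x = −1+1/5x ⇒ -3/5x=2 ⇒ x=2/(-3/5)=-3.3333
Confirm numerically:
  x=-2.837: |R|=0.81000 <1
  x=-2.833: |R|=0.80837 <1
  x=-2.746: |R|=0.77253 <1
  x=-2.356: |R|=0.60141 <1
  x=-3.669: |R|=1.11616 >1
  x=-3.521: |R|=1.06607 >1
So |R|<1 on (-3.3333, 0).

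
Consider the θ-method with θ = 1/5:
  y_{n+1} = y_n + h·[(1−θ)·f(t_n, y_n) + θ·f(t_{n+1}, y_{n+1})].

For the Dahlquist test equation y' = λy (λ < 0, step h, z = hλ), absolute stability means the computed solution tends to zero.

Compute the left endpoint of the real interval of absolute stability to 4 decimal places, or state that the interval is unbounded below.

With y'=λy (z=hλ):
  y_{n+1} = y_n + z·[4/5·y_n + 1/5·y_{n+1}] ⇒ (1 − 1/5z)y_{n+1} = (1 + 4/5z)y_n
  ⇒ R(z) = (1 + 4/5z)/(1 − 1/5z).

Solve |R(x)|<1 on ℝ⁻.
x=-1.78: |R|=0.3127
R=−1: 1+4/5x = −1+1/5x ⇒ -3/5x=2 ⇒ x=2/(-3/5)=-3.3333
Confirm numerically:
  x=-3.005: |R|=0.87695 <1
  x=-2.988: |R|=0.87031 <1
  x=-2.716: |R|=0.75998 <1
  x=-1.433: |R|=0.11379 <1
  x=-3.923: |R|=1.19825 >1
  x=-3.806: |R|=1.16103 >1
Stable set (-3.3333, 0).

z* = -3.3333.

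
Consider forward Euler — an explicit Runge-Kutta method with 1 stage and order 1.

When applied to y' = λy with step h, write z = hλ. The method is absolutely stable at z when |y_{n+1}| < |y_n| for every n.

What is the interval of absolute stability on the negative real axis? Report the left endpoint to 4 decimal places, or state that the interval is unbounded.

z∈(-2.0000,0).

On y'=λy, z=hλ:
  order 1, 1-stage ⇒ R(z)=1+z
  (e.g. R(-0.5)=0.50000, |R|=0.50000)

Boundary: |R(x)|=1, x<0.
x=-0.5: |R|=0.5000
|R(-1.81)|=0.8100 |R(-1.66)|=0.6600 |R(-0.5)|=0.5000
Bisect:
  x_lo=-2.5511 |R|=1.5511  x_hi=-0.3113 |R|=0.6887
  mid=-1.43119 |R|=0.43119 →hi
  mid=-1.99113 |R|=0.99113 →hi
  mid=-2.27110 |R|=1.27110 →lo
  mid=-2.13111 |R|=1.13111 →lo
  mid=-2.06112 |R|=1.06112 →lo
  mid=-2.02613 |R|=1.02613 →lo
  mid=-2.00863 |R|=1.00863 →lo
  mid=-1.99988 |R|=0.99988 →hi
  mid=-2.00425 |R|=1.00425 →lo
  mid=-2.00207 |R|=1.00207 →lo
  ...
  [-2.00002,-1.99988] ⇒ x*=-2.0000
So |R|<1 on (-2.0000, 0).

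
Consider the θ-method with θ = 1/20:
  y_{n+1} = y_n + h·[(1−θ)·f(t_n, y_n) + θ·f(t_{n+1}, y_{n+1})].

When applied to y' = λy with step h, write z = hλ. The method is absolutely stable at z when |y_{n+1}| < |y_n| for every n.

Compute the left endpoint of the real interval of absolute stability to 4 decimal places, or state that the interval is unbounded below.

With y'=λy (z=hλ):
  y_{n+1} = y_n + z·[19/20·y_n + 1/20·y_{n+1}] ⇒ (1 − 1/20z)y_{n+1} = (1 + 19/20z)y_n
  Hence R(z) = (1 + 19/20z)/(1 − 1/20z).

Find x<0 with |R(x)|<1.
x=-0.91: |R|=0.1296
R=−1: 1+19/20x = −1+1/20x ⇒ -9/10x=2 ⇒ x=2/(-9/10)=-2.2222
Confirm numerically:
  x=-2.143: |R|=0.93560 <1
  x=-1.791: |R|=0.64380 <1
  x=-1.117: |R|=0.05792 <1
  x=-2.703: |R|=1.38118 >1
  x=-2.408: |R|=1.14923 >1
Interval (-2.2222, 0).

z* = -2.2222.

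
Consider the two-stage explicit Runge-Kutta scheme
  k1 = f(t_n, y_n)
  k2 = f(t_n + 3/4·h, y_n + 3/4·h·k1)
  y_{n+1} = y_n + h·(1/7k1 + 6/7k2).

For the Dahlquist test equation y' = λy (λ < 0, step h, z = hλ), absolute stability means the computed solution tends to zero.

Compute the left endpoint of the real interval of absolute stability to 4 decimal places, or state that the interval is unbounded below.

z* = -1.5556.

On y'=λy, z=hλ:
  k1=λy_n ⇒ h·k1=z·y_n;  k2=λ(1+3/4z)y_n ⇒ h·k2=z(1+3/4z)y_n
  y_{n+1}/y_n = 1 + 1/7z + 6/7z(1+3/4z) = 1 + z + 9/14z²
  Hence R(z) = 1 + z + 9/14z².

Solve |R(x)|<1 on ℝ⁻.
x=-1.74: |R|=1.2063
R=1: x+9/14x²=0 ⇒ x=−14/9=-1.5556; min R=1−1/(4·9/14)=0.6111>−1
Confirm numerically:
  x=-1.415: |R|=0.87214 <1
  x=-1.358: |R|=0.82753 <1
  x=-1.272: |R|=0.76813 <1
  x=-2.124: |R|=1.77617 >1
  x=-1.947: |R|=1.48995 >1
Interval (-1.5556, 0).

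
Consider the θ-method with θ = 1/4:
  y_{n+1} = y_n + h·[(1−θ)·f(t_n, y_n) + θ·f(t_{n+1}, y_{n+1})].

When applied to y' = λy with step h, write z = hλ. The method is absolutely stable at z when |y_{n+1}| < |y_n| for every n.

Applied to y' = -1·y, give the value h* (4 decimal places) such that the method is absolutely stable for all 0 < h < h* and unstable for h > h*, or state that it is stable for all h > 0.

Set f=λy, z=hλ:
  y_{n+1} = y_n + z·[3/4·y_n + 1/4·y_{n+1}] ⇒ (1 − 1/4z)y_{n+1} = (1 + 3/4z)y_n
  Hence R(z) = (1 + 3/4z)/(1 − 1/4z).

Boundary: |R(x)|=1, x<0.
x=-1.48: |R|=0.0803
R=−1: 1+3/4x = −1+1/4x ⇒ -1/2x=2 ⇒ x=2/(-1/2)=-4.0000
Confirm numerically:
  x=-3.349: |R|=0.82283 <1
  x=-2.406: |R|=0.50234 <1
  x=-2.241: |R|=0.43631 <1
  x=-1.807: |R|=0.24470 <1
  x=-4.540: |R|=1.12646 >1
  x=-4.497: |R|=1.11698 >1
  x=-4.190: |R|=1.04640 >1
Stable set (-4.0000, 0).

(-4.0000,0); λ=-1 ⇒ h* = (4)/1 = 4.0000.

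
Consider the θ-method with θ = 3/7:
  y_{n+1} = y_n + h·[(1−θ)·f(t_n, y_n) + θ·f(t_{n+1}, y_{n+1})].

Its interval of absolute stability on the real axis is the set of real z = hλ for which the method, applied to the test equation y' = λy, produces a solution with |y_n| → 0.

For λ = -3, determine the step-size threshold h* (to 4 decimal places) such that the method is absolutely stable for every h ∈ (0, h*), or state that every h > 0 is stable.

Test eqn y'=λy, z=hλ:
  y_{n+1} = y_n + z·[4/7·y_n + 3/7·y_{n+1}] ⇒ (1 − 3/7z)y_{n+1} = (1 + 4/7z)y_n
  so R(z) = (1 + 4/7z)/(1 − 3/7z).

Solve |R(x)|<1 on ℝ⁻.
x=-1.69: |R|=0.0199
R=−1: 1+4/7x = −1+3/7x ⇒ -1/7x=2 ⇒ x=2/(-1/7)=-14.0000
Confirm numerically:
  x=-13.932: |R|=0.99861 <1
  x=-9.659: |R|=0.87934 <1
  x=-8.591: |R|=0.83496 <1
  x=-5.684: |R|=0.65425 <1
  x=-14.391: |R|=1.00779 >1
  x=-14.290: |R|=1.00582 >1
Interval (-14.0000, 0).

(-14.0000,0); λ=-3 ⇒ h* = (14)/3 = 4.6667.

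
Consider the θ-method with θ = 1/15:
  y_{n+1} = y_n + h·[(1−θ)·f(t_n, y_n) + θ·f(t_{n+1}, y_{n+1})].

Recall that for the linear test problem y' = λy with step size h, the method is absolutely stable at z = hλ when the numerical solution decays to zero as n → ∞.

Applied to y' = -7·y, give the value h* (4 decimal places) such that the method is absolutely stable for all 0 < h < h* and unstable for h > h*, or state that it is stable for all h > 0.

With y'=λy (z=hλ):
  y_{n+1} = y_n + z·[14/15·y_n + 1/15·y_{n+1}] ⇒ (1 − 1/15z)y_{n+1} = (1 + 14/15z)y_n
  so R(z) = (1 + 14/15z)/(1 − 1/15z).

Boundary: |R(x)|=1, x<0.
x=-1.31: |R|=0.2048
R=−1: 1+14/15x = −1+1/15x ⇒ -13/15x=2 ⇒ x=2/(-13/15)=-2.3077
Confirm numerically:
  x=-2.065: |R|=0.81512 <1
  x=-1.551: |R|=0.40566 <1
  x=-1.529: |R|=0.38756 <1
  x=-2.584: |R|=1.20428 >1
  x=-2.513: |R|=1.15240 >1
So |R|<1 on (-2.3077, 0).

(-2.3077,0); λ=-7 ⇒ h* = (30/13)/7 = 0.3297.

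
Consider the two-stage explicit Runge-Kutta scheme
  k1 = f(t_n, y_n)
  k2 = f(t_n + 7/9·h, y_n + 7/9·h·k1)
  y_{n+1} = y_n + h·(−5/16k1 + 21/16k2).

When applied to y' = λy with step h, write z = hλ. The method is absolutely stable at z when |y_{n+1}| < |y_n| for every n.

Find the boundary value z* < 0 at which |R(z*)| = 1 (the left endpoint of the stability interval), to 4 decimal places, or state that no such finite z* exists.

Test eqn y'=λy, z=hλ:
  k1=λy_n ⇒ h·k1=z·y_n;  k2=λ(1+7/9z)y_n ⇒ h·k2=z(1+7/9z)y_n
  y_{n+1}/y_n = 1 − 5/16z + 21/16z(1+7/9z) = 1 + z + 49/48z²
  ⇒ R(z) = 1 + z + 49/48z².

Solve |R(x)|<1 on ℝ⁻.
x=-0.98: |R|=1.0004
R=1: x+49/48x²=0 ⇒ x=−48/49=-0.9796; min R=1−1/(4·49/48)=0.7551>−1
Confirm numerically:
  x=-0.883: |R|=0.91293 <1
  x=-0.861: |R|=0.89577 <1
  x=-0.677: |R|=0.79088 <1
  x=-0.451: |R|=0.75664 <1
  x=-1.209: |R|=1.28313 >1
  x=-1.158: |R|=1.21090 >1
  x=-1.015: |R|=1.03669 >1
Stable set (-0.9796, 0).

left endpoint -0.9796.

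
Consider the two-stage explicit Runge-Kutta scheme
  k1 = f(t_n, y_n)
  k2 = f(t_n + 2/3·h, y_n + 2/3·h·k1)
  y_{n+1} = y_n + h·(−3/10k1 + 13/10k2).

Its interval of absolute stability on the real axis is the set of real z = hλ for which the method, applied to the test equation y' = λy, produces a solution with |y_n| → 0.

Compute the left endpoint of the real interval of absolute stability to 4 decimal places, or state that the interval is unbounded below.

left endpoint -1.1538.

With y'=λy (z=hλ):
  k1=λy_n ⇒ h·k1=z·y_n;  k2=λ(1+2/3z)y_n ⇒ h·k2=z(1+2/3z)y_n
  y_{n+1}/y_n = 1 − 3/10z + 13/10z(1+2/3z) = 1 + z + 13/15z²
  R(z) = 1 + z + 13/15z².

Find x<0 with |R(x)|<1.
x=-1.53: |R|=1.4988
R=1: x+13/15x²=0 ⇒ x=−15/13=-1.1538; min R=1−1/(4·13/15)=0.7115>−1
Confirm numerically:
  x=-1.034: |R|=0.89260 <1
  x=-0.824: |R|=0.76445 <1
  x=-0.765: |R|=0.74219 <1
  x=-1.305: |R|=1.17095 >1
  x=-1.223: |R|=1.07330 >1
Stable set (-1.1538, 0).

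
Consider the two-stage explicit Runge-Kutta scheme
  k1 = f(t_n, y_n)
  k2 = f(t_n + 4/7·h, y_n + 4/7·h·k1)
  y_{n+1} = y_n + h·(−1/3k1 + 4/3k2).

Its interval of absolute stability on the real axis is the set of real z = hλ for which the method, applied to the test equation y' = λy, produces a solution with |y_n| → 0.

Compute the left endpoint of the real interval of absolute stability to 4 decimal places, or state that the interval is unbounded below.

Test eqn y'=λy, z=hλ:
  k1=λy_n ⇒ h·k1=z·y_n;  k2=λ(1+4/7z)y_n ⇒ h·k2=z(1+4/7z)y_n
  y_{n+1}/y_n = 1 − 1/3z + 4/3z(1+4/7z) = 1 + z + 16/21z²
  so R(z) = 1 + z + 16/21z².

Solve |R(x)|<1 on ℝ⁻.
x=-0.94: |R|=0.7332
R=1: x+16/21x²=0 ⇒ x=−21/16=-1.3125; min R=1−1/(4·16/21)=0.6719>−1
Confirm numerically:
  x=-1.255: |R|=0.94502 <1
  x=-0.812: |R|=0.69036 <1
  x=-0.702: |R|=0.67347 <1
  x=-1.778: |R|=1.63060 >1
  x=-1.617: |R|=1.37514 >1
Stable set (-1.3125, 0).

left endpoint -1.3125.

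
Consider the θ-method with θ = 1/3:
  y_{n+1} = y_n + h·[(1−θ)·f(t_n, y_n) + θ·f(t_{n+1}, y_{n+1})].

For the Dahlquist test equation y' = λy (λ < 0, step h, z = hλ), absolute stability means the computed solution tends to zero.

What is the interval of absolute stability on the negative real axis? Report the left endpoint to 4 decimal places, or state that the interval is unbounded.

z∈(-6.0000,0).

Set f=λy, z=hλ:
  y_{n+1} = y_n + z·[2/3·y_n + 1/3·y_{n+1}] ⇒ (1 − 1/3z)y_{n+1} = (1 + 2/3z)y_n
  so R(z) = (1 + 2/3z)/(1 − 1/3z).

Solve |R(x)|<1 on ℝ⁻.
x=-1.47: |R|=0.0134
R=−1: 1+2/3x = −1+1/3x ⇒ -1/3x=2 ⇒ x=2/(-1/3)=-6.0000
Confirm numerically:
  x=-5.711: |R|=0.96682 <1
  x=-4.031: |R|=0.71995 <1
  x=-3.907: |R|=0.69697 <1
  x=-2.474: |R|=0.35586 <1
  x=-6.410: |R|=1.04357 >1
  x=-6.294: |R|=1.03163 >1
  x=-6.175: |R|=1.01907 >1
Stable set (-6.0000, 0).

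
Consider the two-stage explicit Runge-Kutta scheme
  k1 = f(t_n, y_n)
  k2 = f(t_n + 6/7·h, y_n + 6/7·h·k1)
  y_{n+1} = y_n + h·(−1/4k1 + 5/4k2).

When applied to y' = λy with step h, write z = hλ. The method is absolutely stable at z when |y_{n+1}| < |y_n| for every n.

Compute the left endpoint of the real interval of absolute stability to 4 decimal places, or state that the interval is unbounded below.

left endpoint -0.9333.

On y'=λy, z=hλ:
  k1=λy_n ⇒ h·k1=z·y_n;  k2=λ(1+6/7z)y_n ⇒ h·k2=z(1+6/7z)y_n
  y_{n+1}/y_n = 1 − 1/4z + 5/4z(1+6/7z) = 1 + z + 15/14z²
  Hence R(z) = 1 + z + 15/14z².

Boundary: |R(x)|=1, x<0.
x=-1.09: |R|=1.1830
R=1: x+15/14x²=0 ⇒ x=−14/15=-0.9333; min R=1−1/(4·15/14)=0.7667>−1
Confirm numerically:
  x=-0.563: |R|=0.77661 <1
  x=-0.454: |R|=0.76684 <1
  x=-0.397: |R|=0.77187 <1
  x=-1.487: |R|=1.88211 >1
  x=-1.322: |R|=1.55052 >1
  x=-1.131: |R|=1.23953 >1
Interval (-0.9333, 0).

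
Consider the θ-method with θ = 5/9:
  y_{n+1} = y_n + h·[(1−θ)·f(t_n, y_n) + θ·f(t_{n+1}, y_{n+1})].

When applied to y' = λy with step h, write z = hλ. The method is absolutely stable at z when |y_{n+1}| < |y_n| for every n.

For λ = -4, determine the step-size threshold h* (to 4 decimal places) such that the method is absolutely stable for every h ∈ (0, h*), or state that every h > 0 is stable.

Test eqn y'=λy, z=hλ:
  y_{n+1} = y_n + z·[4/9·y_n + 5/9·y_{n+1}] ⇒ (1 − 5/9z)y_{n+1} = (1 + 4/9z)y_n
  Hence R(z) = (1 + 4/9z)/(1 − 5/9z).

Need |R(x)|<1, x<0.
x=-1.51: |R|=0.1789
x=-2: |R|=0.0526
x=-10: |R|=0.5254
x=-100: |R|=0.7682
θ=5/9≥1/2 ⇒ |1+4/9x|<|1−5/9x| ∀x<0 ⇒ stable on all of ℝ⁻.

interval (−∞, 0). Any h>0 works for λ=-4.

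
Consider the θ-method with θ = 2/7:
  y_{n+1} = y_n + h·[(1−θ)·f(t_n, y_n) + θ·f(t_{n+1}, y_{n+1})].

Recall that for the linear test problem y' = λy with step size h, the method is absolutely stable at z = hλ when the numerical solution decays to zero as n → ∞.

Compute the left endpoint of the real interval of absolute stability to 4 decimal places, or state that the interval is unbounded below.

z* = -4.6667.

With y'=λy (z=hλ):
  y_{n+1} = y_n + z·[5/7·y_n + 2/7·y_{n+1}] ⇒ (1 − 2/7z)y_{n+1} = (1 + 5/7z)y_n
  so R(z) = (1 + 5/7z)/(1 − 2/7z).

Boundary: |R(x)|=1, x<0.
x=-1: |R|=0.2222
R=−1: 1+5/7x = −1+2/7x ⇒ -3/7x=2 ⇒ x=2/(-3/7)=-4.6667
Confirm numerically:
  x=-4.561: |R|=0.98034 <1
  x=-4.471: |R|=0.96318 <1
  x=-4.056: |R|=0.87877 <1
  x=-3.713: |R|=0.80168 <1
  x=-5.111: |R|=1.07740 >1
  x=-4.974: |R|=1.05440 >1
Interval (-4.6667, 0).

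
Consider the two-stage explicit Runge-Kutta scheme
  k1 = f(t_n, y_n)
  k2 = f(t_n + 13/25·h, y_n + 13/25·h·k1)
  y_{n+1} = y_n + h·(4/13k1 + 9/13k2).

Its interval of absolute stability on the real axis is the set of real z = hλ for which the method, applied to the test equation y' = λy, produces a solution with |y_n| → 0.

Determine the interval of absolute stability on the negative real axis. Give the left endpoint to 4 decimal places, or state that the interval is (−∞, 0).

z∈(-2.7778,0).

Test eqn y'=λy, z=hλ:
  k1=λy_n ⇒ h·k1=z·y_n;  k2=λ(1+13/25z)y_n ⇒ h·k2=z(1+13/25z)y_n
  y_{n+1}/y_n = 1 + 4/13z + 9/13z(1+13/25z) = 1 + z + 9/25z²
  ⇒ R(z) = 1 + z + 9/25z².

Need |R(x)|<1, x<0.
x=-0.43: |R|=0.6366
R=1: x+9/25x²=0 ⇒ x=−25/9=-2.7778; min R=1−1/(4·9/25)=0.3056>−1
Confirm numerically:
  x=-2.477: |R|=0.73179 <1
  x=-2.278: |R|=0.59014 <1
  x=-1.129: |R|=0.32987 <1
  x=-3.306: |R|=1.62867 >1
  x=-3.081: |R|=1.33632 >1
  x=-3.010: |R|=1.25164 >1
So |R|<1 on (-2.7778, 0).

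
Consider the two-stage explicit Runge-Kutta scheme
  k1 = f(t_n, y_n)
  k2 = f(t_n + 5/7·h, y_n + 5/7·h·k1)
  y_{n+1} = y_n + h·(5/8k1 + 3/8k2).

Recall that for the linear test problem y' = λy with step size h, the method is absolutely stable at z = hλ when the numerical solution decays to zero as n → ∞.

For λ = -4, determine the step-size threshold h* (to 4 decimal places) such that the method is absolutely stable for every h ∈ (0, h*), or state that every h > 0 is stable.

With y'=λy (z=hλ):
  k1=λy_n ⇒ h·k1=z·y_n;  k2=λ(1+5/7z)y_n ⇒ h·k2=z(1+5/7z)y_n
  y_{n+1}/y_n = 1 + 5/8z + 3/8z(1+5/7z) = 1 + z + 15/56z²
  so R(z) = 1 + z + 15/56z².

Boundary: |R(x)|=1, x<0.
x=-0.38: |R|=0.6587
R=1: x+15/56x²=0 ⇒ x=−56/15=-3.7333; min R=1−1/(4·15/56)=0.0667>−1
Confirm numerically:
  x=-3.535: |R|=0.81220 <1
  x=-2.700: |R|=0.25268 <1
  x=-2.562: |R|=0.19617 <1
  x=-4.291: |R|=1.64097 >1
  x=-3.833: |R|=1.10233 >1
Interval (-3.7333, 0).

(-3.7333,0); λ=-4 ⇒ h* = (56/15)/4 = 0.9333.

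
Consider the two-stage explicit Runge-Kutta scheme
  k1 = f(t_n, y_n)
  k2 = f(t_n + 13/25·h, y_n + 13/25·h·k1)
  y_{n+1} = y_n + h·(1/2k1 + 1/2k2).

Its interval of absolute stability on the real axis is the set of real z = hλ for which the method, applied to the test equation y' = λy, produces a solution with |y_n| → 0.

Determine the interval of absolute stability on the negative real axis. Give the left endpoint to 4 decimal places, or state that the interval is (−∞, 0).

Test eqn y'=λy, z=hλ:
  k1=λy_n ⇒ h·k1=z·y_n;  k2=λ(1+13/25z)y_n ⇒ h·k2=z(1+13/25z)y_n
  y_{n+1}/y_n = 1 + 1/2z + 1/2z(1+13/25z) = 1 + z + 13/50z²
  Hence R(z) = 1 + z + 13/50z².

Solve |R(x)|<1 on ℝ⁻.
x=-0.7: |R|=0.4274
R=1: x+13/50x²=0 ⇒ x=−50/13=-3.8462; min R=1−1/(4·13/50)=0.0385>−1
Confirm numerically:
  x=-3.675: |R|=0.83646 <1
  x=-3.654: |R|=0.81745 <1
  x=-1.966: |R|=0.03894 <1
  x=-1.778: |R|=0.04393 <1
  x=-4.437: |R|=1.68161 >1
  x=-4.061: |R|=1.22685 >1
  x=-3.946: |R|=1.10244 >1
Interval (-3.8462, 0).

z∈(-3.8462,0).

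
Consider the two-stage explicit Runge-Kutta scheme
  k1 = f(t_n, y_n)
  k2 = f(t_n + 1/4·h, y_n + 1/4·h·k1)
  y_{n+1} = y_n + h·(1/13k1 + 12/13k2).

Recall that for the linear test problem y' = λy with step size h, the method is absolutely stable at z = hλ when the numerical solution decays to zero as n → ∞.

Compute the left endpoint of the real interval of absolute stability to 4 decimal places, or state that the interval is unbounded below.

z* = -4.3333.

With y'=λy (z=hλ):
  k1=λy_n ⇒ h·k1=z·y_n;  k2=λ(1+1/4z)y_n ⇒ h·k2=z(1+1/4z)y_n
  y_{n+1}/y_n = 1 + 1/13z + 12/13z(1+1/4z) = 1 + z + 3/13z²
  ⇒ R(z) = 1 + z + 3/13z².

Boundary: |R(x)|=1, x<0.
x=-1.36: |R|=0.0668
R=1: x+3/13x²=0 ⇒ x=−13/3=-4.3333; min R=1−1/(4·3/13)=-0.0833>−1
Confirm numerically:
  x=-4.114: |R|=0.79177 <1
  x=-3.343: |R|=0.23600 <1
  x=-2.557: |R|=0.04817 <1
  x=-4.849: |R|=1.57703 >1
  x=-4.665: |R|=1.35705 >1
So |R|<1 on (-4.3333, 0).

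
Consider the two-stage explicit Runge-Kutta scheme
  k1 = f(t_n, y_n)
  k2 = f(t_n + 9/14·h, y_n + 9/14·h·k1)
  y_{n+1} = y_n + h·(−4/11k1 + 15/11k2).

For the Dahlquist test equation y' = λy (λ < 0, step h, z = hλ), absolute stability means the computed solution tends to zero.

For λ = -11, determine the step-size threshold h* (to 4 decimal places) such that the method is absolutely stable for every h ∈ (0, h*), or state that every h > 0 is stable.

With y'=λy (z=hλ):
  k1=λy_n ⇒ h·k1=z·y_n;  k2=λ(1+9/14z)y_n ⇒ h·k2=z(1+9/14z)y_n
  y_{n+1}/y_n = 1 − 4/11z + 15/11z(1+9/14z) = 1 + z + 135/154z²
  Hence R(z) = 1 + z + 135/154z².

Find x<0 with |R(x)|<1.
x=-1.8: |R|=2.0403
R=1: x+135/154x²=0 ⇒ x=−154/135=-1.1407; min R=1−1/(4·135/154)=0.7148>−1
Confirm numerically:
  x=-0.945: |R|=0.83785 <1
  x=-0.773: |R|=0.75081 <1
  x=-0.731: |R|=0.73743 <1
  x=-0.518: |R|=0.71722 <1
  x=-1.701: |R|=1.83542 >1
  x=-1.219: |R|=1.08363 >1
So |R|<1 on (-1.1407, 0).

(-1.1407,0); λ=-11 ⇒ h* = (154/135)/11 = 0.1037.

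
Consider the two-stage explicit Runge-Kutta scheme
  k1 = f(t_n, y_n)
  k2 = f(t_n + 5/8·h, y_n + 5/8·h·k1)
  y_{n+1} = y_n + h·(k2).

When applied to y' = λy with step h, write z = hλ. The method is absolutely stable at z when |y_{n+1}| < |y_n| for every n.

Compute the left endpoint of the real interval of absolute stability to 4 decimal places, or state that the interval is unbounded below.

left endpoint -1.6000.

With y'=λy (z=hλ):
  k1=λy_n ⇒ h·k1=z·y_n;  k2=λ(1+5/8z)y_n ⇒ h·k2=z(1+5/8z)y_n
  y_{n+1}/y_n = 1 + z(1+5/8z) = 1 + z + 5/8z²
  ⇒ R(z) = 1 + z + 5/8z².

Solve |R(x)|<1 on ℝ⁻.
x=-0.64: |R|=0.6160
R=1: x+5/8x²=0 ⇒ x=−8/5=-1.6000; min R=1−1/(4·5/8)=0.6000>−1
Confirm numerically:
  x=-1.172: |R|=0.68649 <1
  x=-1.151: |R|=0.67700 <1
  x=-0.933: |R|=0.61106 <1
  x=-1.751: |R|=1.16525 >1
  x=-1.711: |R|=1.11870 >1
Interval (-1.6000, 0).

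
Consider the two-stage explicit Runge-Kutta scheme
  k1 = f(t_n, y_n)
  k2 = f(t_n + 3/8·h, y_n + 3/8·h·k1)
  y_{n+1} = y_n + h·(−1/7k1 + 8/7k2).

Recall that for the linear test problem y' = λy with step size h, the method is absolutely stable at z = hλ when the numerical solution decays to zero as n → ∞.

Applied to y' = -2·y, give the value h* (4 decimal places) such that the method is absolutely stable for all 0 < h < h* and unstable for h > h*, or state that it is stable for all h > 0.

Set f=λy, z=hλ:
  k1=λy_n ⇒ h·k1=z·y_n;  k2=λ(1+3/8z)y_n ⇒ h·k2=z(1+3/8z)y_n
  y_{n+1}/y_n = 1 − 1/7z + 8/7z(1+3/8z) = 1 + z + 3/7z²
  so R(z) = 1 + z + 3/7z².

Find x<0 with |R(x)|<1.
x=-0.83: |R|=0.4652
R=1: x+3/7x²=0 ⇒ x=−7/3=-2.3333; min R=1−1/(4·3/7)=0.4167>−1
Confirm numerically:
  x=-2.219: |R|=0.89127 <1
  x=-1.635: |R|=0.51067 <1
  x=-1.592: |R|=0.49420 <1
  x=-0.968: |R|=0.43358 <1
  x=-2.899: |R|=1.70280 >1
  x=-2.894: |R|=1.69539 >1
Interval (-2.3333, 0).

(-2.3333,0); λ=-2 ⇒ h* = (7/3)/2 = 1.1667.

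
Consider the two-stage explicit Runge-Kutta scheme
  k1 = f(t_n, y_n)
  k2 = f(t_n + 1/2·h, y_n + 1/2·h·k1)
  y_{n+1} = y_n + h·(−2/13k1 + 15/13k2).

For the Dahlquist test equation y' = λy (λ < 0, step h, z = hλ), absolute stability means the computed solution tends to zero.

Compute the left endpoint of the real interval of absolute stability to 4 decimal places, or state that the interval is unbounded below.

Set f=λy, z=hλ:
  k1=λy_n ⇒ h·k1=z·y_n;  k2=λ(1+1/2z)y_n ⇒ h·k2=z(1+1/2z)y_n
  y_{n+1}/y_n = 1 − 2/13z + 15/13z(1+1/2z) = 1 + z + 15/26z²
  Hence R(z) = 1 + z + 15/26z².

Solve |R(x)|<1 on ℝ⁻.
x=-0.95: |R|=0.5707
R=1: x+15/26x²=0 ⇒ x=−26/15=-1.7333; min R=1−1/(4·15/26)=0.5667>−1
Confirm numerically:
  x=-1.611: |R|=0.88630 <1
  x=-1.539: |R|=0.82745 <1
  x=-0.792: |R|=0.56988 <1
  x=-0.737: |R|=0.57637 <1
  x=-1.861: |R|=1.13707 >1
  x=-1.790: |R|=1.05852 >1
So |R|<1 on (-1.7333, 0).

z* = -1.7333.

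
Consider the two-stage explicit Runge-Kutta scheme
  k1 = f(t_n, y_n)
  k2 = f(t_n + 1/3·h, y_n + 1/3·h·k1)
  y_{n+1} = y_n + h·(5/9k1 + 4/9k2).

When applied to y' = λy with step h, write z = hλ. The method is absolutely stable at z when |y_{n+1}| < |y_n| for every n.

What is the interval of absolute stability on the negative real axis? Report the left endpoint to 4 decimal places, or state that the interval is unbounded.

(-6.7500, 0).

With y'=λy (z=hλ):
  k1=λy_n ⇒ h·k1=z·y_n;  k2=λ(1+1/3z)y_n ⇒ h·k2=z(1+1/3z)y_n
  y_{n+1}/y_n = 1 + 5/9z + 4/9z(1+1/3z) = 1 + z + 4/27z²
  ⇒ R(z) = 1 + z + 4/27z².

Solve |R(x)|<1 on ℝ⁻.
x=-1.63: |R|=0.2364
R=1: x+4/27x²=0 ⇒ x=−27/4=-6.7500; min R=1−1/(4·4/27)=-0.6875>−1
Confirm numerically:
  x=-5.813: |R|=0.19307 <1
  x=-5.445: |R|=0.05270 <1
  x=-3.831: |R|=0.65669 <1
  x=-2.900: |R|=0.65407 <1
  x=-7.004: |R|=1.26356 >1
  x=-6.934: |R|=1.18902 >1
  x=-6.876: |R|=1.12835 >1
So |R|<1 on (-6.7500, 0).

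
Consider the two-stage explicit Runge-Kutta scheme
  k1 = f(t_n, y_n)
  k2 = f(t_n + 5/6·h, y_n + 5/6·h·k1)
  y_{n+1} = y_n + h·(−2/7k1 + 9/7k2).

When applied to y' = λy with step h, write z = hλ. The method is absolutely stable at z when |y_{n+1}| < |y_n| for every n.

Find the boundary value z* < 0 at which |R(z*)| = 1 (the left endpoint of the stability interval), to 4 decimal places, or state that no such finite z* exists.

Set f=λy, z=hλ:
  k1=λy_n ⇒ h·k1=z·y_n;  k2=λ(1+5/6z)y_n ⇒ h·k2=z(1+5/6z)y_n
  y_{n+1}/y_n = 1 − 2/7z + 9/7z(1+5/6z) = 1 + z + 15/14z²
  R(z) = 1 + z + 15/14z².

Solve |R(x)|<1 on ℝ⁻.
x=-1.48: |R|=1.8669
R=1: x+15/14x²=0 ⇒ x=−14/15=-0.9333; min R=1−1/(4·15/14)=0.7667>−1
Confirm numerically:
  x=-0.821: |R|=0.90119 <1
  x=-0.765: |R|=0.86203 <1
  x=-0.472: |R|=0.76670 <1
  x=-0.456: |R|=0.76679 <1
  x=-1.499: |R|=1.90850 >1
  x=-1.407: |R|=1.71405 >1
  x=-1.360: |R|=1.62171 >1
Interval (-0.9333, 0).

left endpoint -0.9333.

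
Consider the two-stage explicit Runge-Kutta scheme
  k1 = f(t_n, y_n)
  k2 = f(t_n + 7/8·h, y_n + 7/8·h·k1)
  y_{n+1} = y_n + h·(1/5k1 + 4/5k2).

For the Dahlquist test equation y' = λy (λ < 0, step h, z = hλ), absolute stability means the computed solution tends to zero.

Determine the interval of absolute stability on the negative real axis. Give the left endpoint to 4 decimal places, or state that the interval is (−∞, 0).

(-1.4286, 0).

On y'=λy, z=hλ:
  k1=λy_n ⇒ h·k1=z·y_n;  k2=λ(1+7/8z)y_n ⇒ h·k2=z(1+7/8z)y_n
  y_{n+1}/y_n = 1 + 1/5z + 4/5z(1+7/8z) = 1 + z + 7/10z²
  ⇒ R(z) = 1 + z + 7/10z².

Find x<0 with |R(x)|<1.
x=-1.45: |R|=1.0217
R=1: x+7/10x²=0 ⇒ x=−10/7=-1.4286; min R=1−1/(4·7/10)=0.6429>−1
Confirm numerically:
  x=-1.200: |R|=0.80800 <1
  x=-1.199: |R|=0.80732 <1
  x=-1.098: |R|=0.74592 <1
  x=-0.741: |R|=0.64336 <1
  x=-1.786: |R|=1.44686 >1
  x=-1.699: |R|=1.32162 >1
  x=-1.646: |R|=1.25052 >1
Stable set (-1.4286, 0).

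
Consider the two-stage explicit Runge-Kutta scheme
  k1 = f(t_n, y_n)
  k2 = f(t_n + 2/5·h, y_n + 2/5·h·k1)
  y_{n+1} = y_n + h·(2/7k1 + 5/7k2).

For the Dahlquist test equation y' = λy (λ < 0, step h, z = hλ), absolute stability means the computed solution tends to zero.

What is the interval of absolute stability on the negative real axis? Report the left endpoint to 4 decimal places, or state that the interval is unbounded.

(-3.5000, 0).

Set f=λy, z=hλ:
  k1=λy_n ⇒ h·k1=z·y_n;  k2=λ(1+2/5z)y_n ⇒ h·k2=z(1+2/5z)y_n
  y_{n+1}/y_n = 1 + 2/7z + 5/7z(1+2/5z) = 1 + z + 2/7z²
  so R(z) = 1 + z + 2/7z².

Need |R(x)|<1, x<0.
x=-1.36: |R|=0.1685
R=1: x+2/7x²=0 ⇒ x=−7/2=-3.5000; min R=1−1/(4·2/7)=0.1250>−1
Confirm numerically:
  x=-3.480: |R|=0.98011 <1
  x=-2.038: |R|=0.14870 <1
  x=-1.425: |R|=0.15518 <1
  x=-3.906: |R|=1.45310 >1
  x=-3.743: |R|=1.25987 >1
Stable set (-3.5000, 0).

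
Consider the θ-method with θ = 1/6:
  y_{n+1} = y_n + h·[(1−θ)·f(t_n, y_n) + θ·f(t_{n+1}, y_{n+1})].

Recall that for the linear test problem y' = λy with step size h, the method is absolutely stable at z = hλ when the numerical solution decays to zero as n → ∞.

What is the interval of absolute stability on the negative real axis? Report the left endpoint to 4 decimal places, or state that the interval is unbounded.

With y'=λy (z=hλ):
  y_{n+1} = y_n + z·[5/6·y_n + 1/6·y_{n+1}] ⇒ (1 − 1/6z)y_{n+1} = (1 + 5/6z)y_n
  Hence R(z) = (1 + 5/6z)/(1 − 1/6z).

Find x<0 with |R(x)|<1.
x=-0.51: |R|=0.5300
R=−1: 1+5/6x = −1+1/6x ⇒ -2/3x=2 ⇒ x=2/(-2/3)=-3.0000
Confirm numerically:
  x=-1.776: |R|=0.37037 <1
  x=-1.748: |R|=0.35364 <1
  x=-1.643: |R|=0.28981 <1
  x=-3.207: |R|=1.08993 >1
  x=-3.021: |R|=1.00931 >1
Stable set (-3.0000, 0).

z∈(-3.0000,0).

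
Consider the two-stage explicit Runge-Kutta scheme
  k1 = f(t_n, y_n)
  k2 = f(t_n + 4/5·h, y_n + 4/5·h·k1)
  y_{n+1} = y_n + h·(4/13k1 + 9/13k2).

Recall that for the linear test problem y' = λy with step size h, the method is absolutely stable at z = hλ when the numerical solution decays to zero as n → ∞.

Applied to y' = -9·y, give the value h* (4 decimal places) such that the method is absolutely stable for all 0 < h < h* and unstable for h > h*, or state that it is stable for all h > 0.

(-1.8056,0); λ=-9 ⇒ h* = (65/36)/9 = 0.2006.

On y'=λy, z=hλ:
  k1=λy_n ⇒ h·k1=z·y_n;  k2=λ(1+4/5z)y_n ⇒ h·k2=z(1+4/5z)y_n
  y_{n+1}/y_n = 1 + 4/13z + 9/13z(1+4/5z) = 1 + z + 36/65z²
  Hence R(z) = 1 + z + 36/65z².

Need |R(x)|<1, x<0.
x=-1.52: |R|=0.7596
R=1: x+36/65x²=0 ⇒ x=−65/36=-1.8056; min R=1−1/(4·36/65)=0.5486>−1
Confirm numerically:
  x=-1.682: |R|=0.88490 <1
  x=-1.540: |R|=0.77350 <1
  x=-1.484: |R|=0.73571 <1
  x=-2.104: |R|=1.34778 >1
  x=-1.959: |R|=1.16648 >1
  x=-1.953: |R|=1.15948 >1
So |R|<1 on (-1.8056, 0).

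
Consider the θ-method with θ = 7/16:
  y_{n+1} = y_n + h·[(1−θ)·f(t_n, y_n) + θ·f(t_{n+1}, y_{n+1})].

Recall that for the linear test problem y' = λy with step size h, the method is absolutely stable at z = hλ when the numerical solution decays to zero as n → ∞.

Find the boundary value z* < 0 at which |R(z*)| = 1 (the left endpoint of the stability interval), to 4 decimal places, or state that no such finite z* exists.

Set f=λy, z=hλ:
  y_{n+1} = y_n + z·[9/16·y_n + 7/16·y_{n+1}] ⇒ (1 − 7/16z)y_{n+1} = (1 + 9/16z)y_n
  so R(z) = (1 + 9/16z)/(1 − 7/16z).

Need |R(x)|<1, x<0.
x=-0.54: |R|=0.5632
R=−1: 1+9/16x = −1+7/16x ⇒ -1/8x=2 ⇒ x=2/(-1/8)=-16.0000
Confirm numerically:
  x=-15.226: |R|=0.98737 <1
  x=-14.390: |R|=0.97241 <1
  x=-13.108: |R|=0.94632 <1
  x=-6.581: |R|=0.69649 <1
  x=-16.509: |R|=1.00774 >1
  x=-16.393: |R|=1.00601 >1
  x=-16.318: |R|=1.00488 >1
Stable set (-16.0000, 0).

z* = -16.0000.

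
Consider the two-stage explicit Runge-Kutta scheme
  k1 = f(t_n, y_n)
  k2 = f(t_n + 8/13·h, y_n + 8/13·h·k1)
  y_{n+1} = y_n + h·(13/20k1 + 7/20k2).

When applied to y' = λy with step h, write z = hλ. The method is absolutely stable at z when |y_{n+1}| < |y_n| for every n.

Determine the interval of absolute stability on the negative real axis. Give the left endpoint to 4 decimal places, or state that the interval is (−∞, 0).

z∈(-4.6429,0).

Set f=λy, z=hλ:
  k1=λy_n ⇒ h·k1=z·y_n;  k2=λ(1+8/13z)y_n ⇒ h·k2=z(1+8/13z)y_n
  y_{n+1}/y_n = 1 + 13/20z + 7/20z(1+8/13z) = 1 + z + 14/65z²
  ⇒ R(z) = 1 + z + 14/65z².

Boundary: |R(x)|=1, x<0.
x=-0.83: |R|=0.3184
R=1: x+14/65x²=0 ⇒ x=−65/14=-4.6429; min R=1−1/(4·14/65)=-0.1607>−1
Confirm numerically:
  x=-4.455: |R|=0.81974 <1
  x=-4.180: |R|=0.58329 <1
  x=-3.585: |R|=0.18317 <1
  x=-2.083: |R|=0.14847 <1
  x=-4.989: |R|=1.37195 >1
  x=-4.911: |R|=1.28363 >1
Interval (-4.6429, 0).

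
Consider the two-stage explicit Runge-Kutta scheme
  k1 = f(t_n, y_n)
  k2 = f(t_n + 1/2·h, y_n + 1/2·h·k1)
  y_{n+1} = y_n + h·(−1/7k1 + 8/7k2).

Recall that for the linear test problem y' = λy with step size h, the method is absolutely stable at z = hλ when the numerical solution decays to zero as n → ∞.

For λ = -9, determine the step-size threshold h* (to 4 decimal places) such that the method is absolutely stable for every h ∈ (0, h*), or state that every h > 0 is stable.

(-1.7500,0); λ=-9 ⇒ h* = (7/4)/9 = 0.1944.

Set f=λy, z=hλ:
  k1=λy_n ⇒ h·k1=z·y_n;  k2=λ(1+1/2z)y_n ⇒ h·k2=z(1+1/2z)y_n
  y_{n+1}/y_n = 1 − 1/7z + 8/7z(1+1/2z) = 1 + z + 4/7z²
  R(z) = 1 + z + 4/7z².

Need |R(x)|<1, x<0.
x=-0.58: |R|=0.6122
R=1: x+4/7x²=0 ⇒ x=−7/4=-1.7500; min R=1−1/(4·4/7)=0.5625>−1
Confirm numerically:
  x=-1.036: |R|=0.57731 <1
  x=-0.907: |R|=0.56309 <1
  x=-0.735: |R|=0.57370 <1
  x=-2.289: |R|=1.70501 >1
  x=-2.278: |R|=1.68731 >1
  x=-2.206: |R|=1.57482 >1
Interval (-1.7500, 0).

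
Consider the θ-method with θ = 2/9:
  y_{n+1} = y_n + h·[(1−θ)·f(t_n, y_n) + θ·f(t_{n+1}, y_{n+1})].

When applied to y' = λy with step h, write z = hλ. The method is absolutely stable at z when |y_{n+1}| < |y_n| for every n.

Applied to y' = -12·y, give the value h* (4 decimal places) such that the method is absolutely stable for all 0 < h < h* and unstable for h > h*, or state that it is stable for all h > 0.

(-3.6000,0); λ=-12 ⇒ h* = (18/5)/12 = 0.3000.

Test eqn y'=λy, z=hλ:
  y_{n+1} = y_n + z·[7/9·y_n + 2/9·y_{n+1}] ⇒ (1 − 2/9z)y_{n+1} = (1 + 7/9z)y_n
  R(z) = (1 + 7/9z)/(1 − 2/9z).

Need |R(x)|<1, x<0.
x=-1.12: |R|=0.1032
R=−1: 1+7/9x = −1+2/9x ⇒ -5/9x=2 ⇒ x=2/(-5/9)=-3.6000
Confirm numerically:
  x=-2.918: |R|=0.77015 <1
  x=-2.885: |R|=0.75796 <1
  x=-2.787: |R|=0.72108 <1
  x=-1.883: |R|=0.32751 <1
  x=-4.106: |R|=1.14699 >1
  x=-3.878: |R|=1.08296 >1
So |R|<1 on (-3.6000, 0).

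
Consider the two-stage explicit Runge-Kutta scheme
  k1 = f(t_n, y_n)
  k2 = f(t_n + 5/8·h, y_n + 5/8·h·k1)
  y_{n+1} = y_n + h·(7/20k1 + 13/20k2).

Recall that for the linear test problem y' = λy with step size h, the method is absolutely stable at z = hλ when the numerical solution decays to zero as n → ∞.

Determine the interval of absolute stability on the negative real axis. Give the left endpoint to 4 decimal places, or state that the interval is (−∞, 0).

z∈(-2.4615,0).

With y'=λy (z=hλ):
  k1=λy_n ⇒ h·k1=z·y_n;  k2=λ(1+5/8z)y_n ⇒ h·k2=z(1+5/8z)y_n
  y_{n+1}/y_n = 1 + 7/20z + 13/20z(1+5/8z) = 1 + z + 13/32z²
  so R(z) = 1 + z + 13/32z².

Need |R(x)|<1, x<0.
x=-0.41: |R|=0.6583
R=1: x+13/32x²=0 ⇒ x=−32/13=-2.4615; min R=1−1/(4·13/32)=0.3846>−1
Confirm numerically:
  x=-1.960: |R|=0.60065 <1
  x=-1.949: |R|=0.59418 <1
  x=-1.000: |R|=0.40625 <1
  x=-2.702: |R|=1.26395 >1
  x=-2.650: |R|=1.20289 >1
Stable set (-2.4615, 0).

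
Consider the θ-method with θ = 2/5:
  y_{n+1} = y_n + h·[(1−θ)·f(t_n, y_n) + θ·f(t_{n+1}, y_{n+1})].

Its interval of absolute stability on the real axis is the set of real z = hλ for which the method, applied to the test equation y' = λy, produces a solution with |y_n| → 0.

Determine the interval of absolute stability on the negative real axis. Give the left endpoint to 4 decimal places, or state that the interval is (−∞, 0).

(-10.0000, 0).

On y'=λy, z=hλ:
  y_{n+1} = y_n + z·[3/5·y_n + 2/5·y_{n+1}] ⇒ (1 − 2/5z)y_{n+1} = (1 + 3/5z)y_n
  ⇒ R(z) = (1 + 3/5z)/(1 − 2/5z).

Need |R(x)|<1, x<0.
x=-0.68: |R|=0.4654
R=−1: 1+3/5x = −1+2/5x ⇒ -1/5x=2 ⇒ x=2/(-1/5)=-10.0000
Confirm numerically:
  x=-7.000: |R|=0.84211 <1
  x=-5.450: |R|=0.71384 <1
  x=-5.050: |R|=0.67219 <1
  x=-4.201: |R|=0.56730 <1
  x=-10.416: |R|=1.01610 >1
  x=-10.096: |R|=1.00381 >1
So |R|<1 on (-10.0000, 0).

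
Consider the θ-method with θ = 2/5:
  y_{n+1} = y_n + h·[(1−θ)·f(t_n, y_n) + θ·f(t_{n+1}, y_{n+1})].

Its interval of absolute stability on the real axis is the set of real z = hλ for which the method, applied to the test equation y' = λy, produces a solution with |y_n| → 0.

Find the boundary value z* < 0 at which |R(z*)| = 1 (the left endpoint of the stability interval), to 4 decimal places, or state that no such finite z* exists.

z* = -10.0000.

Set f=λy, z=hλ:
  y_{n+1} = y_n + z·[3/5·y_n + 2/5·y_{n+1}] ⇒ (1 − 2/5z)y_{n+1} = (1 + 3/5z)y_n
  R(z) = (1 + 3/5z)/(1 − 2/5z).

Find x<0 with |R(x)|<1.
x=-1.19: |R|=0.1938
R=−1: 1+3/5x = −1+2/5x ⇒ -1/5x=2 ⇒ x=2/(-1/5)=-10.0000
Confirm numerically:
  x=-8.192: |R|=0.91545 <1
  x=-7.985: |R|=0.90391 <1
  x=-6.473: |R|=0.80347 <1
  x=-4.121: |R|=0.55603 <1
  x=-10.591: |R|=1.02257 >1
  x=-10.553: |R|=1.02118 >1
  x=-10.120: |R|=1.00475 >1
Stable set (-10.0000, 0).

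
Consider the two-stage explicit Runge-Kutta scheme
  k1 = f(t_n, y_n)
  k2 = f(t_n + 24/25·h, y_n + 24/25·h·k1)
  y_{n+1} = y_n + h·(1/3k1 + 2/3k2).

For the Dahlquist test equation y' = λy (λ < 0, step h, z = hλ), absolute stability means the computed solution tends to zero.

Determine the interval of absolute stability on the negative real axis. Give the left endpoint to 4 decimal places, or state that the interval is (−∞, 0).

Set f=λy, z=hλ:
  k1=λy_n ⇒ h·k1=z·y_n;  k2=λ(1+24/25z)y_n ⇒ h·k2=z(1+24/25z)y_n
  y_{n+1}/y_n = 1 + 1/3z + 2/3z(1+24/25z) = 1 + z + 16/25z²
  ⇒ R(z) = 1 + z + 16/25z².

Need |R(x)|<1, x<0.
x=-0.74: |R|=0.6105
R=1: x+16/25x²=0 ⇒ x=−25/16=-1.5625; min R=1−1/(4·16/25)=0.6094>−1
Confirm numerically:
  x=-1.148: |R|=0.69546 <1
  x=-0.734: |R|=0.61080 <1
  x=-0.718: |R|=0.61194 <1
  x=-2.101: |R|=1.72409 >1
  x=-1.978: |R|=1.52599 >1
  x=-1.911: |R|=1.42623 >1
Interval (-1.5625, 0).

(-1.5625, 0).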